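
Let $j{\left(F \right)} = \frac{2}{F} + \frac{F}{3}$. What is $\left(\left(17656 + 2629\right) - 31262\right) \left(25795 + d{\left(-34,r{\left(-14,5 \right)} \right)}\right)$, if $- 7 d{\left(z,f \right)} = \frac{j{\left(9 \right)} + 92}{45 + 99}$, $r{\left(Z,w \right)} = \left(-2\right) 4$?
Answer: $- \frac{856247650397}{3024} \approx -2.8315 \cdot 10^{8}$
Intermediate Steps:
$j{\left(F \right)} = \frac{2}{F} + \frac{F}{3}$ ($j{\left(F \right)} = \frac{2}{F} + F \frac{1}{3} = \frac{2}{F} + \frac{F}{3}$)
$r{\left(Z,w \right)} = -8$
$d{\left(z,f \right)} = - \frac{857}{9072}$ ($d{\left(z,f \right)} = - \frac{\left(\left(\frac{2}{9} + \frac{1}{3} \cdot 9\right) + 92\right) \frac{1}{45 + 99}}{7} = - \frac{\left(\left(2 \cdot \frac{1}{9} + 3\right) + 92\right) \frac{1}{144}}{7} = - \frac{\left(\left(\frac{2}{9} + 3\right) + 92\right) \frac{1}{144}}{7} = - \frac{\left(\frac{29}{9} + 92\right) \frac{1}{144}}{7} = - \frac{\frac{857}{9} \cdot \frac{1}{144}}{7} = \left(- \frac{1}{7}\right) \frac{857}{1296} = - \frac{857}{9072}$)
$\left(\left(17656 + 2629\right) - 31262\right) \left(25795 + d{\left(-34,r{\left(-14,5 \right)} \right)}\right) = \left(\left(17656 + 2629\right) - 31262\right) \left(25795 - \frac{857}{9072}\right) = \left(20285 - 31262\right) \frac{234011383}{9072} = \left(-10977\right) \frac{234011383}{9072} = - \frac{856247650397}{3024}$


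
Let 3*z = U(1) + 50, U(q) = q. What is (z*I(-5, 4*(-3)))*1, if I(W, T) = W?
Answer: -85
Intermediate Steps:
z = 17 (z = (1 + 50)/3 = (1/3)*51 = 17)
(z*I(-5, 4*(-3)))*1 = (17*(-5))*1 = -85*1 = -85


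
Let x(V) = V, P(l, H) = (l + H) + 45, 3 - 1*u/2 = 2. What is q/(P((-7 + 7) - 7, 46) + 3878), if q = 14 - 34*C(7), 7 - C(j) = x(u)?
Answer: -78/1981 ≈ -0.039374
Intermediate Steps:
u = 2 (u = 6 - 2*2 = 6 - 4 = 2)
P(l, H) = 45 + H + l (P(l, H) = (H + l) + 45 = 45 + H + l)
C(j) = 5 (C(j) = 7 - 1*2 = 7 - 2 = 5)
q = -156 (q = 14 - 34*5 = 14 - 170 = -156)
q/(P((-7 + 7) - 7, 46) + 3878) = -156/((45 + 46 + ((-7 + 7) - 7)) + 3878) = -156/((45 + 46 + (0 - 7)) + 3878) = -156/((45 + 46 - 7) + 3878) = -156/(84 + 3878) = -156/3962 = -156*1/3962 = -78/1981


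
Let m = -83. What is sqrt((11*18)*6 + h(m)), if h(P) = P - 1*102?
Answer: sqrt(1003) ≈ 31.670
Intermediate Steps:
h(P) = -102 + P (h(P) = P - 102 = -102 + P)
sqrt((11*18)*6 + h(m)) = sqrt((11*18)*6 + (-102 - 83)) = sqrt(198*6 - 185) = sqrt(1188 - 185) = sqrt(1003)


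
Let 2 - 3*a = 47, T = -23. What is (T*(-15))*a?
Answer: -5175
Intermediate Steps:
a = -15 (a = 2/3 - 1/3*47 = 2/3 - 47/3 = -15)
(T*(-15))*a = -23*(-15)*(-15) = 345*(-15) = -5175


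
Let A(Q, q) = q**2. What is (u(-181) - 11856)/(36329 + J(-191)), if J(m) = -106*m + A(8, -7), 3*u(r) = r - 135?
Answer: -8971/42468 ≈ -0.21124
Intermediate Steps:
u(r) = -45 + r/3 (u(r) = (r - 135)/3 = (-135 + r)/3 = -45 + r/3)
J(m) = 49 - 106*m (J(m) = -106*m + (-7)**2 = -106*m + 49 = 49 - 106*m)
(u(-181) - 11856)/(36329 + J(-191)) = ((-45 + (1/3)*(-181)) - 11856)/(36329 + (49 - 106*(-191))) = ((-45 - 181/3) - 11856)/(36329 + (49 + 20246)) = (-316/3 - 11856)/(36329 + 20295) = -35884/3/56624 = -35884/3*1/56624 = -8971/42468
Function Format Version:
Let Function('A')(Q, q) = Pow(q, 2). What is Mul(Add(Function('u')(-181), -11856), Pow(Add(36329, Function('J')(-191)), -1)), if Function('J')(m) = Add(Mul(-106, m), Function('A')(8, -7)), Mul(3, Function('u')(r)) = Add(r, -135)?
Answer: Rational(-8971, 42468) ≈ -0.21124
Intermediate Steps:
Function('u')(r) = Add(-45, Mul(Rational(1, 3), r)) (Function('u')(r) = Mul(Rational(1, 3), Add(r, -135)) = Mul(Rational(1, 3), Add(-135, r)) = Add(-45, Mul(Rational(1, 3), r)))
Function('J')(m) = Add(49, Mul(-106, m)) (Function('J')(m) = Add(Mul(-106, m), Pow(-7, 2)) = Add(Mul(-106, m), 49) = Add(49, Mul(-106, m)))
Mul(Add(Function('u')(-181), -11856), Pow(Add(36329, Function('J')(-191)), -1)) = Mul(Add(Add(-45, Mul(Rational(1, 3), -181)), -11856), Pow(Add(36329, Add(49, Mul(-106, -191))), -1)) = Mul(Add(Add(-45, Rational(-181, 3)), -11856), Pow(Add(36329, Add(49, 20246)), -1)) = Mul(Add(Rational(-316, 3), -11856), Pow(Add(36329, 20295), -1)) = Mul(Rational(-35884, 3), Pow(56624, -1)) = Mul(Rational(-35884, 3), Rational(1, 56624)) = Rational(-8971, 42468)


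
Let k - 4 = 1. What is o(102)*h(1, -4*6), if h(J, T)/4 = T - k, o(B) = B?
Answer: -11832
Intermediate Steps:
k = 5 (k = 4 + 1 = 5)
h(J, T) = -20 + 4*T (h(J, T) = 4*(T - 1*5) = 4*(T - 5) = 4*(-5 + T) = -20 + 4*T)
o(102)*h(1, -4*6) = 102*(-20 + 4*(-4*6)) = 102*(-20 + 4*(-24)) = 102*(-20 - 96) = 102*(-116) = -11832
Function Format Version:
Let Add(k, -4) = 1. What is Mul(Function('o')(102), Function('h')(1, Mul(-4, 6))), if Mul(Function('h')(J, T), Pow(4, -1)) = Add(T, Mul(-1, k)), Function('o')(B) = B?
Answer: -11832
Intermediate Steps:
k = 5 (k = Add(4, 1) = 5)
Function('h')(J, T) = Add(-20, Mul(4, T)) (Function('h')(J, T) = Mul(4, Add(T, Mul(-1, 5))) = Mul(4, Add(T, -5)) = Mul(4, Add(-5, T)) = Add(-20, Mul(4, T)))
Mul(Function('o')(102), Function('h')(1, Mul(-4, 6))) = Mul(102, Add(-20, Mul(4, Mul(-4, 6)))) = Mul(102, Add(-20, Mul(4, -24))) = Mul(102, Add(-20, -96)) = Mul(102, -116) = -11832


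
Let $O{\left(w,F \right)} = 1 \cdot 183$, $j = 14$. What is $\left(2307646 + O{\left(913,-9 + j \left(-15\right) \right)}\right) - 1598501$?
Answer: $709328$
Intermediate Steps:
$O{\left(w,F \right)} = 183$
$\left(2307646 + O{\left(913,-9 + j \left(-15\right) \right)}\right) - 1598501 = \left(2307646 + 183\right) - 1598501 = 2307829 - 1598501 = 709328$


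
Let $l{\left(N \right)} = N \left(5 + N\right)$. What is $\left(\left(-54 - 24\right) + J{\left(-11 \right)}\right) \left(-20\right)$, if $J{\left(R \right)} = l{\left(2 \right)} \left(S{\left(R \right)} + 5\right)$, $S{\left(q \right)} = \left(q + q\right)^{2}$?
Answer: $-135360$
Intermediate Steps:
$S{\left(q \right)} = 4 q^{2}$ ($S{\left(q \right)} = \left(2 q\right)^{2} = 4 q^{2}$)
$J{\left(R \right)} = 70 + 56 R^{2}$ ($J{\left(R \right)} = 2 \left(5 + 2\right) \left(4 R^{2} + 5\right) = 2 \cdot 7 \left(5 + 4 R^{2}\right) = 14 \left(5 + 4 R^{2}\right) = 70 + 56 R^{2}$)
$\left(\left(-54 - 24\right) + J{\left(-11 \right)}\right) \left(-20\right) = \left(\left(-54 - 24\right) + \left(70 + 56 \left(-11\right)^{2}\right)\right) \left(-20\right) = \left(\left(-54 - 24\right) + \left(70 + 56 \cdot 121\right)\right) \left(-20\right) = \left(-78 + \left(70 + 6776\right)\right) \left(-20\right) = \left(-78 + 6846\right) \left(-20\right) = 6768 \left(-20\right) = -135360$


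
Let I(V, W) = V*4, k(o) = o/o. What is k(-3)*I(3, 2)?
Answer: 12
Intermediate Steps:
k(o) = 1
I(V, W) = 4*V
k(-3)*I(3, 2) = 1*(4*3) = 1*12 = 12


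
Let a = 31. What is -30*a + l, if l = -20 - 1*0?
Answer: -950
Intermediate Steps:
l = -20 (l = -20 + 0 = -20)
-30*a + l = -30*31 - 20 = -930 - 20 = -950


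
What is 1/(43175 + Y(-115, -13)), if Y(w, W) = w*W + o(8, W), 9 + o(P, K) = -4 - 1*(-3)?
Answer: 1/44660 ≈ 2.2391e-5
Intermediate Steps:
o(P, K) = -10 (o(P, K) = -9 + (-4 - 1*(-3)) = -9 + (-4 + 3) = -9 - 1 = -10)
Y(w, W) = -10 + W*w (Y(w, W) = w*W - 10 = W*w - 10 = -10 + W*w)
1/(43175 + Y(-115, -13)) = 1/(43175 + (-10 - 13*(-115))) = 1/(43175 + (-10 + 1495)) = 1/(43175 + 1485) = 1/44660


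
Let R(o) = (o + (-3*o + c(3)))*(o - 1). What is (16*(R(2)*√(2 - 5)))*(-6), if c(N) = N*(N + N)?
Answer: -1344*I*√3 ≈ -2327.9*I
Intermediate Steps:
c(N) = 2*N² (c(N) = N*(2*N) = 2*N²)
R(o) = (-1 + o)*(18 - 2*o) (R(o) = (o + (-3*o + 2*3²))*(o - 1) = (o + (-3*o + 2*9))*(-1 + o) = (o + (-3*o + 18))*(-1 + o) = (o + (18 - 3*o))*(-1 + o) = (18 - 2*o)*(-1 + o) = (-1 + o)*(18 - 2*o))
(16*(R(2)*√(2 - 5)))*(-6) = (16*((-18 - 2*2² + 20*2)*√(2 - 5)))*(-6) = (16*((-18 - 2*4 + 40)*√(-3)))*(-6) = (16*((-18 - 8 + 40)*(I*√3)))*(-6) = (16*(14*(I*√3)))*(-6) = (16*(14*I*√3))*(-6) = (224*I*√3)*(-6) = -1344*I*√3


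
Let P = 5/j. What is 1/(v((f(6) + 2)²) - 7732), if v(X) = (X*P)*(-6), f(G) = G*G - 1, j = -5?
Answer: 1/482 ≈ 0.0020747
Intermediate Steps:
f(G) = -1 + G² (f(G) = G² - 1 = -1 + G²)
P = -1 (P = 5/(-5) = 5*(-⅕) = -1)
v(X) = 6*X (v(X) = (X*(-1))*(-6) = -X*(-6) = 6*X)
1/(v((f(6) + 2)²) - 7732) = 1/(6*((-1 + 6²) + 2)² - 7732) = 1/(6*((-1 + 36) + 2)² - 7732) = 1/(6*(35 + 2)² - 7732) = 1/(6*37² - 7732) = 1/(6*1369 - 7732) = 1/(8214 - 7732) = 1/482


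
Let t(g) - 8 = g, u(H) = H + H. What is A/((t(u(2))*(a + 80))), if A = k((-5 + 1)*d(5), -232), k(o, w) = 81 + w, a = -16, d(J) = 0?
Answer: -151/768 ≈ -0.19661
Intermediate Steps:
u(H) = 2*H
t(g) = 8 + g
A = -151 (A = 81 - 232 = -151)
A/((t(u(2))*(a + 80))) = -151*1/((-16 + 80)*(8 + 2*2)) = -151*1/(64*(8 + 4)) = -151/(12*64) = -151/768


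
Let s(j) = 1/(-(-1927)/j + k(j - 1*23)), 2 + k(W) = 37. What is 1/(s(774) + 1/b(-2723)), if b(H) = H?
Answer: 79013291/2078585 ≈ 38.013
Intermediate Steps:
k(W) = 35 (k(W) = -2 + 37 = 35)
s(j) = 1/(35 + 1927/j) (s(j) = 1/(-(-1927)/j + 35) = 1/(1927/j + 35) = 1/(35 + 1927/j))
1/(s(774) + 1/b(-2723)) = 1/(774/(1927 + 35*774) + 1/(-2723)) = 1/(774/(1927 + 27090) - 1/2723) = 1/(774/29017 - 1/2723) = 1/(2078585/79013291) = 79013291/2078585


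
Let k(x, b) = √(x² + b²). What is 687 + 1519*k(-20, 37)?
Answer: 687 + 1519*√1769 ≈ 64575.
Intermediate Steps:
k(x, b) = √(b² + x²)
687 + 1519*k(-20, 37) = 687 + 1519*√(37² + (-20)²) = 687 + 1519*√(1369 + 400) = 687 + 1519*√1769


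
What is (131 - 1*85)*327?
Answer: 15042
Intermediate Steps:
(131 - 1*85)*327 = (131 - 85)*327 = 46*327 = 15042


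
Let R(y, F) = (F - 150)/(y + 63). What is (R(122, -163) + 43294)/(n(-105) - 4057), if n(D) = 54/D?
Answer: -56063539/5254481 ≈ -10.670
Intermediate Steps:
R(y, F) = (-150 + F)/(63 + y)
(R(122, -163) + 43294)/(n(-105) - 4057) = ((-150 - 163)/(63 + 122) + 43294)/(54/(-105) - 4057) = (-313/185 + 43294)/(54*(-1/105) - 4057) = ((1/185)*(-313) + 43294)/(-18/35 - 4057) = (-313/185 + 43294)/(-142013/35) = (8009077/185)*(-35/142013) = -56063539/5254481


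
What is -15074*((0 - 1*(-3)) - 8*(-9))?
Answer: -1130550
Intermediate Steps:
-15074*((0 - 1*(-3)) - 8*(-9)) = -15074*((0 + 3) + 72) = -15074*(3 + 72) = -15074*75 = -1130550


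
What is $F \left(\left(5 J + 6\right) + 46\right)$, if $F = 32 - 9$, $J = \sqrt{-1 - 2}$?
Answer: $1196 + 115 i \sqrt{3} \approx 1196.0 + 199.19 i$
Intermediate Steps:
$J = i \sqrt{3}$ ($J = \sqrt{-3} = i \sqrt{3} \approx 1.732 i$)
$F = 23$ ($F = 32 - 9 = 23$)
$F \left(\left(5 J + 6\right) + 46\right) = 23 \left(\left(5 i \sqrt{3} + 6\right) + 46\right) = 23 \left(\left(6 + 5 i \sqrt{3}\right) + 46\right) = 23 \left(52 + 5 i \sqrt{3}\right) = 1196 + 115 i \sqrt{3}$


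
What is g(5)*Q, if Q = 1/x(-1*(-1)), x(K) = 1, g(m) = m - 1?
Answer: 4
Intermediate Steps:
g(m) = -1 + m
Q = 1 (Q = 1/1 = 1)
g(5)*Q = (-1 + 5)*1 = 4*1 = 4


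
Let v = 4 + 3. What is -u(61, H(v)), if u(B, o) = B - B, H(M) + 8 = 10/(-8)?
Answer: 0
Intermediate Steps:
v = 7
H(M) = -37/4 (H(M) = -8 + 10/(-8) = -8 + 10*(-⅛) = -8 - 5/4 = -37/4)
u(B, o) = 0
-u(61, H(v)) = -1*0 = 0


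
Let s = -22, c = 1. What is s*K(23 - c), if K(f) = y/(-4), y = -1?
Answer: -11/2 ≈ -5.5000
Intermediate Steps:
K(f) = ¼ (K(f) = -1/(-4) = -1*(-¼) = ¼)
s*K(23 - c) = -22*¼ = -11/2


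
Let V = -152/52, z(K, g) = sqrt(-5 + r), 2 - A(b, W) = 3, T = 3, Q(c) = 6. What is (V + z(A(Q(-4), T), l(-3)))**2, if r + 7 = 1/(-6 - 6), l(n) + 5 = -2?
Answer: (228 - 13*I*sqrt(435))**2/6084 ≈ -3.539 - 20.322*I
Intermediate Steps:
l(n) = -7 (l(n) = -5 - 2 = -7)
A(b, W) = -1 (A(b, W) = 2 - 1*3 = 2 - 3 = -1)
r = -85/12 (r = -7 + 1/(-6 - 6) = -7 + 1/(-12) = -7 - 1/12 = -85/12 ≈ -7.0833)
z(K, g) = I*sqrt(435)/6 (z(K, g) = sqrt(-5 - 85/12) = sqrt(-145/12) = I*sqrt(435)/6)
V = -38/13 (V = -152*1/52 = -38/13 ≈ -2.9231)
(V + z(A(Q(-4), T), l(-3)))**2 = (-38/13 + I*sqrt(435)/6)**2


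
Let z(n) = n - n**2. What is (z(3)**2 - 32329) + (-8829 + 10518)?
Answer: -30604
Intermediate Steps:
(z(3)**2 - 32329) + (-8829 + 10518) = ((3*(1 - 1*3))**2 - 32329) + (-8829 + 10518) = ((3*(1 - 3))**2 - 32329) + 1689 = ((3*(-2))**2 - 32329) + 1689 = ((-6)**2 - 32329) + 1689 = (36 - 32329) + 1689 = -32293 + 1689 = -30604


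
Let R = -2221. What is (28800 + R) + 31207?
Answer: 57786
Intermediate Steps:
(28800 + R) + 31207 = (28800 - 2221) + 31207 = 26579 + 31207 = 57786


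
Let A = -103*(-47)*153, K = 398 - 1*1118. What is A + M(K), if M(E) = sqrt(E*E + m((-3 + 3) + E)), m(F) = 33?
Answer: 740673 + sqrt(518433) ≈ 7.4139e+5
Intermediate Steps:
K = -720 (K = 398 - 1118 = -720)
M(E) = sqrt(33 + E**2) (M(E) = sqrt(E*E + 33) = sqrt(E**2 + 33) = sqrt(33 + E**2))
A = 740673 (A = 4841*153 = 740673)
A + M(K) = 740673 + sqrt(33 + (-720)**2) = 740673 + sqrt(33 + 518400) = 740673 + sqrt(518433)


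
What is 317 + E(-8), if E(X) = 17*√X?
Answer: 317 + 34*I*√2 ≈ 317.0 + 48.083*I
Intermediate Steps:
317 + E(-8) = 317 + 17*√(-8) = 317 + 17*(2*I*√2) = 317 + 34*I*√2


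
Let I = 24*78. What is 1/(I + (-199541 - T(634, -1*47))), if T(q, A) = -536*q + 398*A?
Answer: 1/160861 ≈ 6.2165e-6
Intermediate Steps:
I = 1872
1/(I + (-199541 - T(634, -1*47))) = 1/(1872 + (-199541 - (-536*634 + 398*(-1*47)))) = 1/(1872 + (-199541 - (-339824 + 398*(-47)))) = 1/(1872 + (-199541 - (-339824 - 18706))) = 1/(1872 + (-199541 - 1*(-358530))) = 1/(1872 + (-199541 + 358530)) = 1/(1872 + 158989) = 1/160861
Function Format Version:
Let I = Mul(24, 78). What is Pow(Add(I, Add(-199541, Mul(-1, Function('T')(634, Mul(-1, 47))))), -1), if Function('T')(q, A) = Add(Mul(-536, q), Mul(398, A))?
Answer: Rational(1, 160861) ≈ 6.2165e-6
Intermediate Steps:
I = 1872
Pow(Add(I, Add(-199541, Mul(-1, Function('T')(634, Mul(-1, 47))))), -1) = Pow(Add(1872, Add(-199541, Mul(-1, Add(Mul(-536, 634), Mul(398, Mul(-1, 47)))))), -1) = Pow(Add(1872, Add(-199541, Mul(-1, Add(-339824, Mul(398, -47))))), -1) = Pow(Add(1872, Add(-199541, Mul(-1, Add(-339824, -18706)))), -1) = Pow(Add(1872, Add(-199541, Mul(-1, -358530))), -1) = Pow(Add(1872, Add(-199541, 358530)), -1) = Pow(Add(1872, 158989), -1) = Pow(160861, -1) = Rational(1, 160861)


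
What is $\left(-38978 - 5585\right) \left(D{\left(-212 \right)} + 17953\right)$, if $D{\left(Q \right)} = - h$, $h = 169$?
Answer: $-792508392$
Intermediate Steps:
$D{\left(Q \right)} = -169$ ($D{\left(Q \right)} = \left(-1\right) 169 = -169$)
$\left(-38978 - 5585\right) \left(D{\left(-212 \right)} + 17953\right) = \left(-38978 - 5585\right) \left(-169 + 17953\right) = \left(-44563\right) 17784 = -792508392$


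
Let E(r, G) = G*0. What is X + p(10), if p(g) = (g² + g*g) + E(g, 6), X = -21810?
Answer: -21610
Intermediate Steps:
E(r, G) = 0
p(g) = 2*g² (p(g) = (g² + g*g) + 0 = (g² + g²) + 0 = 2*g² + 0 = 2*g²)
X + p(10) = -21810 + 2*10² = -21810 + 2*100 = -21810 + 200 = -21610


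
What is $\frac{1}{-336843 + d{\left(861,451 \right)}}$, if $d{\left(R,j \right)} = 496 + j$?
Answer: $- \frac{1}{335896} \approx -2.9771 \cdot 10^{-6}$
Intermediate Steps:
$\frac{1}{-336843 + d{\left(861,451 \right)}} = \frac{1}{-336843 + \left(496 + 451\right)} = \frac{1}{-336843 + 947} = \frac{1}{-335896} = - \frac{1}{335896}$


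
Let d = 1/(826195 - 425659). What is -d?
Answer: -1/400536 ≈ -2.4967e-6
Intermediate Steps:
d = 1/400536 ≈ 2.4967e-6
-d = -1*1/400536 = -1/400536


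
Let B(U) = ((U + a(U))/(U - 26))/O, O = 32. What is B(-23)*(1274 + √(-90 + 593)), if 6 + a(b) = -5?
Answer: 221/8 + 17*√503/784 ≈ 28.111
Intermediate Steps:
a(b) = -11 (a(b) = -6 - 5 = -11)
B(U) = (-11 + U)/(32*(-26 + U)) (B(U) = ((U - 11)/(U - 26))/32 = ((-11 + U)/(-26 + U))*(1/32) = (-11 + U)/(32*(-26 + U)))
B(-23)*(1274 + √(-90 + 593)) = ((-11 - 23)/(32*(-26 - 23)))*(1274 + √(-90 + 593)) = ((1/32)*(-34)/(-49))*(1274 + √503) = ((1/32)*(-1/49)*(-34))*(1274 + √503) = 17*(1274 + √503)/784 = 221/8 + 17*√503/784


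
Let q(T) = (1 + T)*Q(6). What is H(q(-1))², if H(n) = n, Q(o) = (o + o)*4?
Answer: 0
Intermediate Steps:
Q(o) = 8*o (Q(o) = (2*o)*4 = 8*o)
q(T) = 48 + 48*T (q(T) = (1 + T)*(8*6) = (1 + T)*48 = 48 + 48*T)
H(q(-1))² = (48 + 48*(-1))² = (48 - 48)² = 0² = 0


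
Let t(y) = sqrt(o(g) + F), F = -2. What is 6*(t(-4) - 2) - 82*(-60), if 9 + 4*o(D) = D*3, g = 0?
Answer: 4908 + 3*I*sqrt(17) ≈ 4908.0 + 12.369*I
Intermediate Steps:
o(D) = -9/4 + 3*D/4 (o(D) = -9/4 + (D*3)/4 = -9/4 + (3*D)/4 = -9/4 + 3*D/4)
t(y) = I*sqrt(17)/2 (t(y) = sqrt((-9/4 + (3/4)*0) - 2) = sqrt((-9/4 + 0) - 2) = sqrt(-9/4 - 2) = sqrt(-17/4) = I*sqrt(17)/2)
6*(t(-4) - 2) - 82*(-60) = 6*(I*sqrt(17)/2 - 2) - 82*(-60) = 6*(-2 + I*sqrt(17)/2) + 4920 = (-12 + 3*I*sqrt(17)) + 4920 = 4908 + 3*I*sqrt(17)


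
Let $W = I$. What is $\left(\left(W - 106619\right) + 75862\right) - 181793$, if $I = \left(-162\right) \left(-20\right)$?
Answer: $-209310$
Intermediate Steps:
$I = 3240$
$W = 3240$
$\left(\left(W - 106619\right) + 75862\right) - 181793 = \left(\left(3240 - 106619\right) + 75862\right) - 181793 = \left(-103379 + 75862\right) - 181793 = -27517 - 181793 = -209310$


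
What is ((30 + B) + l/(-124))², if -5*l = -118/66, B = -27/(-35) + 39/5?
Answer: 30512222821369/20511968400 ≈ 1487.5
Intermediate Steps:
B = 60/7 (B = -27*(-1/35) + 39*(⅕) = 27/35 + 39/5 = 60/7 ≈ 8.5714)
l = 59/165 (l = -(-118)/(5*66) = -⅕*(-59/33) = 59/165 ≈ 0.35758)
((30 + B) + l/(-124))² = ((30 + 60/7) + (59/165)/(-124))² = (270/7 + (59/165)*(-1/124))² = (270/7 - 59/20460)² = (5523787/143220)² = 30512222821369/20511968400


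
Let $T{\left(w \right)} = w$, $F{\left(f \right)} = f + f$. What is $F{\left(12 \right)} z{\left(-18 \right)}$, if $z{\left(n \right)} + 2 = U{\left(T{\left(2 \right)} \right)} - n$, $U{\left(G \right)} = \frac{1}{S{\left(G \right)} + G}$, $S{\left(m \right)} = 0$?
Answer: $396$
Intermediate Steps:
$F{\left(f \right)} = 2 f$
$U{\left(G \right)} = \frac{1}{G}$ ($U{\left(G \right)} = \frac{1}{0 + G} = \frac{1}{G}$)
$z{\left(n \right)} = - \frac{3}{2} - n$ ($z{\left(n \right)} = -2 - \left(- \frac{1}{2} + n\right) = - \frac{3}{2} - n$)
$F{\left(12 \right)} z{\left(-18 \right)} = 2 \cdot 12 \left(- \frac{3}{2} - -18\right) = 24 \left(- \frac{3}{2} + 18\right) = 24 \cdot \frac{33}{2} = 396$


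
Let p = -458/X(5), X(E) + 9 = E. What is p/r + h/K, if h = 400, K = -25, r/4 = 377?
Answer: -48027/3016 ≈ -15.924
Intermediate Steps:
r = 1508 (r = 4*377 = 1508)
X(E) = -9 + E
p = 229/2 (p = -458/(-9 + 5) = -458/(-4) = -458*(-¼) = 229/2 ≈ 114.50)
p/r + h/K = (229/2)/1508 + 400/(-25) = (229/2)*(1/1508) + 400*(-1/25) = 229/3016 - 16 = -48027/3016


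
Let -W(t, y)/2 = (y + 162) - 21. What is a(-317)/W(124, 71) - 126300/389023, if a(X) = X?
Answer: 69769091/164945752 ≈ 0.42298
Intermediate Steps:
W(t, y) = -282 - 2*y (W(t, y) = -2*((y + 162) - 21) = -2*((162 + y) - 21) = -2*(141 + y) = -282 - 2*y)
a(-317)/W(124, 71) - 126300/389023 = -317/(-282 - 2*71) - 126300/389023 = -317/(-282 - 142) - 126300*1/389023 = -317/(-424) - 126300/389023 = -317*(-1/424) - 126300/389023 = 317/424 - 126300/389023 = 69769091/164945752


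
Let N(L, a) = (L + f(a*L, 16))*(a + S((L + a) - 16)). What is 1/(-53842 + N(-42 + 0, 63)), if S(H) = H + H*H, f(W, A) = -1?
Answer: -1/57841 ≈ -1.7289e-5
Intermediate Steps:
S(H) = H + H²
N(L, a) = (-1 + L)*(a + (-16 + L + a)*(-15 + L + a)) (N(L, a) = (L - 1)*(a + ((L + a) - 16)*(1 + ((L + a) - 16))) = (-1 + L)*(a + (-16 + L + a)*(1 + (-16 + L + a))) = (-1 + L)*(a + (-16 + L + a)*(-15 + L + a)))
1/(-53842 + N(-42 + 0, 63)) = 1/(-53842 + (-1*63 + (-42 + 0)*63 - (-16 + (-42 + 0) + 63)*(-15 + (-42 + 0) + 63) + (-42 + 0)*(-16 + (-42 + 0) + 63)*(-15 + (-42 + 0) + 63))) = 1/(-53842 + (-63 - 42*63 - (-16 - 42 + 63)*(-15 - 42 + 63) - 42*(-16 - 42 + 63)*(-15 - 42 + 63))) = 1/(-53842 + (-63 - 2646 - 1*5*6 - 42*5*6)) = 1/(-53842 + (-63 - 2646 - 30 - 1260)) = 1/(-53842 - 3999) = 1/(-57841) = -1/57841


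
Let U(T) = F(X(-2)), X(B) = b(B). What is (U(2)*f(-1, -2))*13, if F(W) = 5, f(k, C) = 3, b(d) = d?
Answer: 195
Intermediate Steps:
X(B) = B
U(T) = 5
(U(2)*f(-1, -2))*13 = (5*3)*13 = 15*13 = 195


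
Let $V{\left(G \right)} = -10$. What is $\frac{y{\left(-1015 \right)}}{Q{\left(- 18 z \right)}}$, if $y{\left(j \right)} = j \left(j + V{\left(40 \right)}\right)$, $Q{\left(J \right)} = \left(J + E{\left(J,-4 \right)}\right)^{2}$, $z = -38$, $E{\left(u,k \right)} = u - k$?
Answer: $\frac{148625}{268912} \approx 0.55269$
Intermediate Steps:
$Q{\left(J \right)} = \left(4 + 2 J\right)^{2}$ ($Q{\left(J \right)} = \left(J + \left(J - -4\right)\right)^{2} = \left(J + \left(J + 4\right)\right)^{2} = \left(J + \left(4 + J\right)\right)^{2} = \left(4 + 2 J\right)^{2}$)
$y{\left(j \right)} = j \left(-10 + j\right)$ ($y{\left(j \right)} = j \left(j - 10\right) = j \left(-10 + j\right)$)
$\frac{y{\left(-1015 \right)}}{Q{\left(- 18 z \right)}} = \frac{\left(-1015\right) \left(-10 - 1015\right)}{4 \left(2 - -684\right)^{2}} = \frac{\left(-1015\right) \left(-1025\right)}{4 \left(2 + 684\right)^{2}} = \frac{1040375}{4 \cdot 686^{2}} = \frac{1040375}{4 \cdot 470596} = \frac{1040375}{1882384} = 1040375 \cdot \frac{1}{1882384} = \frac{148625}{268912}$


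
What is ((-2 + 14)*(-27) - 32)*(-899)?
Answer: 320044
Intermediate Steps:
((-2 + 14)*(-27) - 32)*(-899) = (12*(-27) - 32)*(-899) = (-324 - 32)*(-899) = -356*(-899) = 320044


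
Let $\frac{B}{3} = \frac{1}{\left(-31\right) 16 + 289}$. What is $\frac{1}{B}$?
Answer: $-69$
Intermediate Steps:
$B = - \frac{1}{69}$ ($B = \frac{3}{\left(-31\right) 16 + 289} = \frac{3}{-496 + 289} = \frac{3}{-207} = 3 \left(- \frac{1}{207}\right) = - \frac{1}{69} \approx -0.014493$)
$\frac{1}{B} = \frac{1}{- \frac{1}{69}} = -69$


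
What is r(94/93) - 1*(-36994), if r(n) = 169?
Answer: 37163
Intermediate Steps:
r(94/93) - 1*(-36994) = 169 - 1*(-36994) = 169 + 36994 = 37163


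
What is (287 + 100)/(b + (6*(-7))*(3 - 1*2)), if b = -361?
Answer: -387/403 ≈ -0.96030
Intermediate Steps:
(287 + 100)/(b + (6*(-7))*(3 - 1*2)) = (287 + 100)/(-361 + (6*(-7))*(3 - 1*2)) = 387/(-361 - 42*(3 - 2)) = 387/(-361 - 42*1) = 387/(-361 - 42) = 387/(-403) = 387*(-1/403) = -387/403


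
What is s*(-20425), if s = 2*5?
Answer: -204250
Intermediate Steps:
s = 10
s*(-20425) = 10*(-20425) = -204250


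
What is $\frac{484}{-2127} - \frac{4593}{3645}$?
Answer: $- \frac{1281499}{861435} \approx -1.4876$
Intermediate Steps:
$\frac{484}{-2127} - \frac{4593}{3645} = 484 \left(- \frac{1}{2127}\right) - \frac{1531}{1215} = - \frac{484}{2127} - \frac{1531}{1215} = - \frac{1281499}{861435}$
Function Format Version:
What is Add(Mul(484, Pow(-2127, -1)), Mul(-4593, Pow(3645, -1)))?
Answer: Rational(-1281499, 861435) ≈ -1.4876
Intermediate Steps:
Add(Mul(484, Pow(-2127, -1)), Mul(-4593, Pow(3645, -1))) = Add(Mul(484, Rational(-1, 2127)), Mul(-4593, Rational(1, 3645))) = Add(Rational(-484, 2127), Rational(-1531, 1215)) = Rational(-1281499, 861435)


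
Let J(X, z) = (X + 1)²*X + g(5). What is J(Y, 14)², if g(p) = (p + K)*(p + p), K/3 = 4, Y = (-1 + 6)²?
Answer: 291384900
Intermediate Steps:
Y = 25 (Y = 5² = 25)
K = 12 (K = 3*4 = 12)
g(p) = 2*p*(12 + p) (g(p) = (p + 12)*(p + p) = (12 + p)*(2*p) = 2*p*(12 + p))
J(X, z) = 170 + X*(1 + X)² (J(X, z) = (X + 1)²*X + 2*5*(12 + 5) = (1 + X)²*X + 2*5*17 = X*(1 + X)² + 170 = 170 + X*(1 + X)²)
J(Y, 14)² = (170 + 25*(1 + 25)²)² = (170 + 25*26²)² = (170 + 25*676)² = (170 + 16900)² = 17070² = 291384900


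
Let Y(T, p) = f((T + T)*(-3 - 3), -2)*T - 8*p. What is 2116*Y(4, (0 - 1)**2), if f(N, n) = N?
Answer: -423200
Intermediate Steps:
Y(T, p) = -12*T**2 - 8*p (Y(T, p) = ((T + T)*(-3 - 3))*T - 8*p = ((2*T)*(-6))*T - 8*p = (-12*T)*T - 8*p = -12*T**2 - 8*p)
2116*Y(4, (0 - 1)**2) = 2116*(-12*4**2 - 8*(0 - 1)**2) = 2116*(-12*16 - 8*(-1)**2) = 2116*(-192 - 8*1) = 2116*(-192 - 8) = 2116*(-200) = -423200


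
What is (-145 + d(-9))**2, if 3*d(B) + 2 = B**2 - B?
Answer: 120409/9 ≈ 13379.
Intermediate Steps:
d(B) = -2/3 - B/3 + B**2/3 (d(B) = -2/3 + (B**2 - B)/3 = -2/3 + (-B/3 + B**2/3) = -2/3 - B/3 + B**2/3)
(-145 + d(-9))**2 = (-145 + (-2/3 - 1/3*(-9) + (1/3)*(-9)**2))**2 = (-145 + (-2/3 + 3 + (1/3)*81))**2 = (-145 + (-2/3 + 3 + 27))**2 = (-145 + 88/3)**2 = (-347/3)**2 = 120409/9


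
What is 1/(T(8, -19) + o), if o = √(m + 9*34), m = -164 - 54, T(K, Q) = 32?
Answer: 4/117 - √22/468 ≈ 0.024166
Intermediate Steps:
m = -218
o = 2*√22 (o = √(-218 + 9*34) = √(-218 + 306) = √88 = 2*√22 ≈ 9.3808)
1/(T(8, -19) + o) = 1/(32 + 2*√22)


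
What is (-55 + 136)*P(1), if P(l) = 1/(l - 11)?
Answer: -81/10 ≈ -8.1000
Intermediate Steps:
P(l) = 1/(-11 + l)
(-55 + 136)*P(1) = (-55 + 136)/(-11 + 1) = 81/(-10) = 81*(-⅒) = -81/10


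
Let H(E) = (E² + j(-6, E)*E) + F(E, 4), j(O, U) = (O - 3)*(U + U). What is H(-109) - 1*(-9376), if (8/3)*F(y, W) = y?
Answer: -1541135/8 ≈ -1.9264e+5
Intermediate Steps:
F(y, W) = 3*y/8
j(O, U) = 2*U*(-3 + O) (j(O, U) = (-3 + O)*(2*U) = 2*U*(-3 + O))
H(E) = -17*E² + 3*E/8 (H(E) = (E² + (2*E*(-3 - 6))*E) + 3*E/8 = (E² + (2*E*(-9))*E) + 3*E/8 = (E² + (-18*E)*E) + 3*E/8 = (E² - 18*E²) + 3*E/8 = -17*E² + 3*E/8)
H(-109) - 1*(-9376) = (⅛)*(-109)*(3 - 136*(-109)) - 1*(-9376) = (⅛)*(-109)*(3 + 14824) + 9376 = (⅛)*(-109)*14827 + 9376 = -1616143/8 + 9376 = -1541135/8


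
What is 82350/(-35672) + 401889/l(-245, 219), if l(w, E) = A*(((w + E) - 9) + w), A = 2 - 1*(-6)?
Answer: -259297293/1426880 ≈ -181.72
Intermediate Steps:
A = 8 (A = 2 + 6 = 8)
l(w, E) = -72 + 8*E + 16*w (l(w, E) = 8*(((w + E) - 9) + w) = 8*(((E + w) - 9) + w) = 8*((-9 + E + w) + w) = 8*(-9 + E + 2*w) = -72 + 8*E + 16*w)
82350/(-35672) + 401889/l(-245, 219) = 82350/(-35672) + 401889/(-72 + 8*219 + 16*(-245)) = 82350*(-1/35672) + 401889/(-72 + 1752 - 3920) = -41175/17836 + 401889/(-2240) = -41175/17836 + 401889*(-1/2240) = -41175/17836 - 401889/2240 = -259297293/1426880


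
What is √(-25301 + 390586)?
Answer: √365285 ≈ 604.39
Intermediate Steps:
√(-25301 + 390586) = √365285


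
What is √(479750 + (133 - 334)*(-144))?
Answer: √508694 ≈ 713.23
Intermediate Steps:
√(479750 + (133 - 334)*(-144)) = √(479750 - 201*(-144)) = √(479750 + 28944) = √508694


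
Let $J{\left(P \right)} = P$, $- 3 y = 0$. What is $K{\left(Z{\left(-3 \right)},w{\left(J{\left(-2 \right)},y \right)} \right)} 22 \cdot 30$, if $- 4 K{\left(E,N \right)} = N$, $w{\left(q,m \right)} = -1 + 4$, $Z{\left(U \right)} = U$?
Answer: $-495$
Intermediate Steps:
$y = 0$ ($y = \left(- \frac{1}{3}\right) 0 = 0$)
$w{\left(q,m \right)} = 3$
$K{\left(E,N \right)} = - \frac{N}{4}$
$K{\left(Z{\left(-3 \right)},w{\left(J{\left(-2 \right)},y \right)} \right)} 22 \cdot 30 = \left(- \frac{1}{4}\right) 3 \cdot 22 \cdot 30 = \left(- \frac{3}{4}\right) 22 \cdot 30 = \left(- \frac{33}{2}\right) 30 = -495$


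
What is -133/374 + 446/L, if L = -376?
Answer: -54203/35156 ≈ -1.5418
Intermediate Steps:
-133/374 + 446/L = -133/374 + 446/(-376) = -133*1/374 + 446*(-1/376) = -133/374 - 223/188 = -54203/35156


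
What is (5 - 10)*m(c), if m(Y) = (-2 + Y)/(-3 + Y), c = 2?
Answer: 0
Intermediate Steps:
m(Y) = (-2 + Y)/(-3 + Y)
(5 - 10)*m(c) = (5 - 10)*((-2 + 2)/(-3 + 2)) = -5*0/(-1) = -(-5)*0 = -5*0 = 0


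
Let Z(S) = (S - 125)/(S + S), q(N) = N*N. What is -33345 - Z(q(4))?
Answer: -1066931/32 ≈ -33342.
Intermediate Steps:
q(N) = N²
Z(S) = (-125 + S)/(2*S) (Z(S) = (-125 + S)/((2*S)) = (-125 + S)*(1/(2*S)) = (-125 + S)/(2*S))
-33345 - Z(q(4)) = -33345 - (-125 + 4²)/(2*(4²)) = -33345 - (-125 + 16)/(2*16) = -33345 - (-109)/(2*16) = -33345 - 1*(-109/32) = -33345 + 109/32 = -1066931/32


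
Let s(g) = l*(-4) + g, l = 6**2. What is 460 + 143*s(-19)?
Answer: -22849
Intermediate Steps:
l = 36
s(g) = -144 + g (s(g) = 36*(-4) + g = -144 + g)
460 + 143*s(-19) = 460 + 143*(-144 - 19) = 460 + 143*(-163) = 460 - 23309 = -22849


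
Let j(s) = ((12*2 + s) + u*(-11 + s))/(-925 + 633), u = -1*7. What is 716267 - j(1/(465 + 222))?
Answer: 47895364883/66868 ≈ 7.1627e+5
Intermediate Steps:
u = -7
j(s) = -101/292 + 3*s/146 (j(s) = ((12*2 + s) - 7*(-11 + s))/(-925 + 633) = ((24 + s) + (77 - 7*s))/(-292) = (101 - 6*s)*(-1/292) = -101/292 + 3*s/146)
716267 - j(1/(465 + 222)) = 716267 - (-101/292 + 3/(146*(465 + 222))) = 716267 - (-101/292 + (3/146)/687) = 716267 - (-101/292 + (3/146)*(1/687)) = 716267 - (-101/292 + 1/33434) = 716267 - 1*(-23127/66868) = 716267 + 23127/66868 = 47895364883/66868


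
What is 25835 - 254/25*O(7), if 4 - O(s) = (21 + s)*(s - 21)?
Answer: 545291/25 ≈ 21812.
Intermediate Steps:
O(s) = 4 - (-21 + s)*(21 + s) (O(s) = 4 - (21 + s)*(s - 21) = 4 - (21 + s)*(-21 + s) = 4 - (-21 + s)*(21 + s))
25835 - 254/25*O(7) = 25835 - 254/25*(445 - 1*7**2) = 25835 - 254*(1/25)*(445 - 1*49) = 25835 - 254*(445 - 49)/25 = 25835 - 254*396/25 = 25835 - 1*100584/25 = 25835 - 100584/25 = 545291/25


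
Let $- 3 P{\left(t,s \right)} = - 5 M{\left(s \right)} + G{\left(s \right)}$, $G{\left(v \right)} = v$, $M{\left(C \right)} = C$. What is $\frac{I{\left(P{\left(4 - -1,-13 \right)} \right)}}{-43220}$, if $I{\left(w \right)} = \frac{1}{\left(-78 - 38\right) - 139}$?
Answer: $\frac{1}{11021100} \approx 9.0735 \cdot 10^{-8}$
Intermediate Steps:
$P{\left(t,s \right)} = \frac{4 s}{3}$ ($P{\left(t,s \right)} = - \frac{- 5 s + s}{3} = - \frac{\left(-4\right) s}{3} = \frac{4 s}{3}$)
$I{\left(w \right)} = - \frac{1}{255}$ ($I{\left(w \right)} = \frac{1}{\left(-78 - 38\right) - 139} = \frac{1}{-116 - 139} = \frac{1}{-255} = - \frac{1}{255}$)
$\frac{I{\left(P{\left(4 - -1,-13 \right)} \right)}}{-43220} = - \frac{1}{255 \left(-43220\right)} = \left(- \frac{1}{255}\right) \left(- \frac{1}{43220}\right) = \frac{1}{11021100}$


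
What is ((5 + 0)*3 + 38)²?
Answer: 2809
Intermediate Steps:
((5 + 0)*3 + 38)² = (5*3 + 38)² = (15 + 38)² = 53² = 2809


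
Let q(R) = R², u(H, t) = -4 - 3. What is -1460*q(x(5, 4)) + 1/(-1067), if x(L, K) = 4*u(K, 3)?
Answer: -1221330881/1067 ≈ -1.1446e+6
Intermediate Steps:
u(H, t) = -7
x(L, K) = -28 (x(L, K) = 4*(-7) = -28)
-1460*q(x(5, 4)) + 1/(-1067) = -1460*(-28)² + 1/(-1067) = -1460*784 - 1/1067 = -1144640 - 1/1067 = -1221330881/1067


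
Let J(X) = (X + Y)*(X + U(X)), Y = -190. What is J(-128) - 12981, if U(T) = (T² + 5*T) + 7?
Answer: -4981095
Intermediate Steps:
U(T) = 7 + T² + 5*T
J(X) = (-190 + X)*(7 + X² + 6*X) (J(X) = (X - 190)*(X + (7 + X² + 5*X)) = (-190 + X)*(7 + X² + 6*X))
J(-128) - 12981 = (-1330 + (-128)³ - 1133*(-128) - 184*(-128)²) - 12981 = (-1330 - 2097152 + 145024 - 184*16384) - 12981 = (-1330 - 2097152 + 145024 - 3014656) - 12981 = -4968114 - 12981 = -4981095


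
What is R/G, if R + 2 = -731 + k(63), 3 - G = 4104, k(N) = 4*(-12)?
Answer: 781/4101 ≈ 0.19044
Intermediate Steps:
k(N) = -48
G = -4101 (G = 3 - 1*4104 = 3 - 4104 = -4101)
R = -781 (R = -2 + (-731 - 48) = -2 - 779 = -781)
R/G = -781/(-4101) = -781*(-1/4101) = 781/4101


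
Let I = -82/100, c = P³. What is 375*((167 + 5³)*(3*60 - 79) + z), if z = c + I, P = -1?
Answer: 22117635/2 ≈ 1.1059e+7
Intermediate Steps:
c = -1 (c = (-1)³ = -1)
I = -41/50 (I = -82*1/100 = -41/50 ≈ -0.82000)
z = -91/50 (z = -1 - 41/50 = -91/50 ≈ -1.8200)
375*((167 + 5³)*(3*60 - 79) + z) = 375*((167 + 5³)*(3*60 - 79) - 91/50) = 375*((167 + 125)*(180 - 79) - 91/50) = 375*(292*101 - 91/50) = 375*(29492 - 91/50) = 375*(1474509/50) = 22117635/2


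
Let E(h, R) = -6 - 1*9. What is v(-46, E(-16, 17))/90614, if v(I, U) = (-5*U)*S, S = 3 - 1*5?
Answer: -75/45307 ≈ -0.0016554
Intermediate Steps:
E(h, R) = -15 (E(h, R) = -6 - 9 = -15)
S = -2 (S = 3 - 5 = -2)
v(I, U) = 10*U (v(I, U) = -5*U*(-2) = 10*U)
v(-46, E(-16, 17))/90614 = (10*(-15))/90614 = -150*1/90614 = -75/45307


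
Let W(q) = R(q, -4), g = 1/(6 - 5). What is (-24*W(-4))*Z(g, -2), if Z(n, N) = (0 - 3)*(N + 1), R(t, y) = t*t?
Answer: -1152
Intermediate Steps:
g = 1 (g = 1/1 = 1)
R(t, y) = t²
W(q) = q²
Z(n, N) = -3 - 3*N (Z(n, N) = -3*(1 + N) = -3 - 3*N)
(-24*W(-4))*Z(g, -2) = (-24*(-4)²)*(-3 - 3*(-2)) = (-24*16)*(-3 + 6) = -384*3 = -1152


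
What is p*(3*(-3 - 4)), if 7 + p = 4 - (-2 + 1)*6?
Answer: -63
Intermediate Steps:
p = 3 (p = -7 + (4 - (-2 + 1)*6) = -7 + (4 - (-1)*6) = -7 + (4 - 1*(-6)) = -7 + (4 + 6) = -7 + 10 = 3)
p*(3*(-3 - 4)) = 3*(3*(-3 - 4)) = 3*(3*(-7)) = 3*(-21) = -63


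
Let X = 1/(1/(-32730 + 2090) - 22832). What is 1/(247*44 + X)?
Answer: 699572481/7602953692868 ≈ 9.2013e-5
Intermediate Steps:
X = -30640/699572481 (X = 1/(1/(-30640) - 22832) = 1/(-1/30640 - 22832) = 1/(-699572481/30640) = -30640/699572481 ≈ -4.3798e-5)
1/(247*44 + X) = 1/(247*44 - 30640/699572481) = 1/(10868 - 30640/699572481) = 1/(7602953692868/699572481) = 699572481/7602953692868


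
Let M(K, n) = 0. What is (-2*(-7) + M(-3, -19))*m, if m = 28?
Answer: 392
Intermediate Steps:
(-2*(-7) + M(-3, -19))*m = (-2*(-7) + 0)*28 = (14 + 0)*28 = 14*28 = 392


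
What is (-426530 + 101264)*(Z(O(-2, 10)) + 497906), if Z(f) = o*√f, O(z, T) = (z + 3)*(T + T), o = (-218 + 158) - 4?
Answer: -161951892996 + 41634048*√5 ≈ -1.6186e+11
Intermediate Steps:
o = -64 (o = -60 - 4 = -64)
O(z, T) = 2*T*(3 + z) (O(z, T) = (3 + z)*(2*T) = 2*T*(3 + z))
Z(f) = -64*√f
(-426530 + 101264)*(Z(O(-2, 10)) + 497906) = (-426530 + 101264)*(-64*2*√5*√(3 - 2) + 497906) = -325266*(-64*2*√5 + 497906) = -325266*(-128*√5 + 497906) = -325266*(497906 - 128*√5) = -161951892996 + 41634048*√5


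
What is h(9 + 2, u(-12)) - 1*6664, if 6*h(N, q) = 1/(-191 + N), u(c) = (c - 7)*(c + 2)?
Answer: -7197121/1080 ≈ -6664.0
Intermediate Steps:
u(c) = (-7 + c)*(2 + c)
h(N, q) = 1/(6*(-191 + N))
h(9 + 2, u(-12)) - 1*6664 = 1/(6*(-191 + (9 + 2))) - 1*6664 = 1/(6*(-191 + 11)) - 6664 = (⅙)/(-180) - 6664 = (⅙)*(-1/180) - 6664 = -1/1080 - 6664 = -7197121/1080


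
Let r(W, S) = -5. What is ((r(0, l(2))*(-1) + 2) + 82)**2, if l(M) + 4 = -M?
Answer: 7921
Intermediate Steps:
l(M) = -4 - M
((r(0, l(2))*(-1) + 2) + 82)**2 = ((-5*(-1) + 2) + 82)**2 = ((5 + 2) + 82)**2 = (7 + 82)**2 = 89**2 = 7921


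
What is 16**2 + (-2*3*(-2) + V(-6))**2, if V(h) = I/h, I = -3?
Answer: 1649/4 ≈ 412.25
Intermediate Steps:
V(h) = -3/h
16**2 + (-2*3*(-2) + V(-6))**2 = 16**2 + (-2*3*(-2) - 3/(-6))**2 = 256 + (-6*(-2) - 3*(-1/6))**2 = 256 + (12 + 1/2)**2 = 256 + (25/2)**2 = 256 + 625/4 = 1649/4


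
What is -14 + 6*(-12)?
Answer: -86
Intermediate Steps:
-14 + 6*(-12) = -14 - 72 = -86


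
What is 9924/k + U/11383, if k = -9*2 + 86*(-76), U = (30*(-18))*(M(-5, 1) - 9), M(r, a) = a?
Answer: -42325806/37302091 ≈ -1.1347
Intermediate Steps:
U = 4320 (U = (30*(-18))*(1 - 9) = -540*(-8) = 4320)
k = -6554 (k = -18 - 6536 = -6554)
9924/k + U/11383 = 9924/(-6554) + 4320/11383 = 9924*(-1/6554) + 4320*(1/11383) = -4962/3277 + 4320/11383 = -42325806/37302091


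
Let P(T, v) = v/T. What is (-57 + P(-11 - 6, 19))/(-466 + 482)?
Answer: -247/68 ≈ -3.6324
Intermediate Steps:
(-57 + P(-11 - 6, 19))/(-466 + 482) = (-57 + 19/(-11 - 6))/(-466 + 482) = (-57 + 19/(-17))/16 = (-57 + 19*(-1/17))*(1/16) = (-57 - 19/17)*(1/16) = -988/17*1/16 = -247/68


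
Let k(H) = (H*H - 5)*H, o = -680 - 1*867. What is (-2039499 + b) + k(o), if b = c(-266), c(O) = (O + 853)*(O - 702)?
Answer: -3704894303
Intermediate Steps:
c(O) = (-702 + O)*(853 + O) (c(O) = (853 + O)*(-702 + O) = (-702 + O)*(853 + O))
o = -1547 (o = -680 - 867 = -1547)
k(H) = H*(-5 + H²) (k(H) = (H² - 5)*H = (-5 + H²)*H = H*(-5 + H²))
b = -568216 (b = -598806 + (-266)² + 151*(-266) = -598806 + 70756 - 40166 = -568216)
(-2039499 + b) + k(o) = (-2039499 - 568216) - 1547*(-5 + (-1547)²) = -2607715 - 1547*(-5 + 2393209) = -2607715 - 1547*2393204 = -2607715 - 3702286588 = -3704894303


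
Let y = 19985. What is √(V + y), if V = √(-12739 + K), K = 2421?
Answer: √(19985 + I*√10318) ≈ 141.37 + 0.3593*I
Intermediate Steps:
V = I*√10318 (V = √(-12739 + 2421) = √(-10318) = I*√10318 ≈ 101.58*I)
√(V + y) = √(I*√10318 + 19985) = √(19985 + I*√10318)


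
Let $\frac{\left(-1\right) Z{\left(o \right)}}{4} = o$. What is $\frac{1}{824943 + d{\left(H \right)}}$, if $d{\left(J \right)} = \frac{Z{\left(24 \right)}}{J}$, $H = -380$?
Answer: $\frac{95}{78369609} \approx 1.2122 \cdot 10^{-6}$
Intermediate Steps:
$Z{\left(o \right)} = - 4 o$
$d{\left(J \right)} = - \frac{96}{J}$ ($d{\left(J \right)} = \frac{\left(-4\right) 24}{J} = - \frac{96}{J}$)
$\frac{1}{824943 + d{\left(H \right)}} = \frac{1}{824943 - \frac{96}{-380}} = \frac{1}{824943 - - \frac{24}{95}} = \frac{1}{824943 + \frac{24}{95}} = \frac{1}{\frac{78369609}{95}} = \frac{95}{78369609}$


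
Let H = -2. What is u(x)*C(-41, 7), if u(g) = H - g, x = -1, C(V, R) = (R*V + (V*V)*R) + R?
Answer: -11487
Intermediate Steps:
C(V, R) = R + R*V + R*V² (C(V, R) = (R*V + V²*R) + R = (R*V + R*V²) + R = R + R*V + R*V²)
u(g) = -2 - g
u(x)*C(-41, 7) = (-2 - 1*(-1))*(7*(1 - 41 + (-41)²)) = (-2 + 1)*(7*(1 - 41 + 1681)) = -7*1641 = -1*11487 = -11487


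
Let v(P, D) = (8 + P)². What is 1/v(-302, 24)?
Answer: 1/86436 ≈ 1.1569e-5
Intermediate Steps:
1/v(-302, 24) = 1/((8 - 302)²) = 1/((-294)²) = 1/86436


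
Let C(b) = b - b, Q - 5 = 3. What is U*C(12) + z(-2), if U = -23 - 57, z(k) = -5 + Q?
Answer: 3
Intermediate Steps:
Q = 8 (Q = 5 + 3 = 8)
z(k) = 3 (z(k) = -5 + 8 = 3)
U = -80
C(b) = 0
U*C(12) + z(-2) = -80*0 + 3 = 0 + 3 = 3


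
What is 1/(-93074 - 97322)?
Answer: -1/190396 ≈ -5.2522e-6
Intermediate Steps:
1/(-93074 - 97322) = 1/(-190396) = -1/190396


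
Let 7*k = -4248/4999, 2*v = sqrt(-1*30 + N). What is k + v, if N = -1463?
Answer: -4248/34993 + I*sqrt(1493)/2 ≈ -0.1214 + 19.32*I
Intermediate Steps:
v = I*sqrt(1493)/2 (v = sqrt(-1*30 - 1463)/2 = sqrt(-30 - 1463)/2 = sqrt(-1493)/2 = (I*sqrt(1493))/2 = I*sqrt(1493)/2 ≈ 19.32*I)
k = -4248/34993 (k = (-4248/4999)/7 = (-4248*1/4999)/7 = (1/7)*(-4248/4999) = -4248/34993 ≈ -0.12140)
k + v = -4248/34993 + I*sqrt(1493)/2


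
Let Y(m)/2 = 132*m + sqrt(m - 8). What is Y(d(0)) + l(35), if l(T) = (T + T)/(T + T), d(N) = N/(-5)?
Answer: 1 + 4*I*sqrt(2) ≈ 1.0 + 5.6569*I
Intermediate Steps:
d(N) = -N/5 (d(N) = N*(-1/5) = -N/5)
Y(m) = 2*sqrt(-8 + m) + 264*m (Y(m) = 2*(132*m + sqrt(m - 8)) = 2*(132*m + sqrt(-8 + m)) = 2*(sqrt(-8 + m) + 132*m) = 2*sqrt(-8 + m) + 264*m)
l(T) = 1 (l(T) = (2*T)/((2*T)) = (2*T)*(1/(2*T)) = 1)
Y(d(0)) + l(35) = (2*sqrt(-8 - 1/5*0) + 264*(-1/5*0)) + 1 = (2*sqrt(-8 + 0) + 264*0) + 1 = (2*sqrt(-8) + 0) + 1 = (2*(2*I*sqrt(2)) + 0) + 1 = (4*I*sqrt(2) + 0) + 1 = 4*I*sqrt(2) + 1 = 1 + 4*I*sqrt(2)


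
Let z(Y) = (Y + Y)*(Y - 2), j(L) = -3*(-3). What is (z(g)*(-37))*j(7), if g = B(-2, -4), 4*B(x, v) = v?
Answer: -1998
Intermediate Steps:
B(x, v) = v/4
g = -1 (g = (1/4)*(-4) = -1)
j(L) = 9
z(Y) = 2*Y*(-2 + Y) (z(Y) = (2*Y)*(-2 + Y) = 2*Y*(-2 + Y))
(z(g)*(-37))*j(7) = ((2*(-1)*(-2 - 1))*(-37))*9 = ((2*(-1)*(-3))*(-37))*9 = (6*(-37))*9 = -222*9 = -1998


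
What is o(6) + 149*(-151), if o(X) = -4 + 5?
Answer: -22498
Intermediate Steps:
o(X) = 1
o(6) + 149*(-151) = 1 + 149*(-151) = 1 - 22499 = -22498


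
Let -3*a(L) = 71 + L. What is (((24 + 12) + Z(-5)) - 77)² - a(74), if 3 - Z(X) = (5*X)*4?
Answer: 11677/3 ≈ 3892.3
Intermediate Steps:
Z(X) = 3 - 20*X (Z(X) = 3 - 5*X*4 = 3 - 20*X)
a(L) = -71/3 - L/3 (a(L) = -(71 + L)/3 = -71/3 - L/3)
(((24 + 12) + Z(-5)) - 77)² - a(74) = (((24 + 12) + (3 - 20*(-5))) - 77)² - (-71/3 - ⅓*74) = ((36 + (3 + 100)) - 77)² - (-71/3 - 74/3) = ((36 + 103) - 77)² - 1*(-145/3) = (139 - 77)² + 145/3 = 62² + 145/3 = 3844 + 145/3 = 11677/3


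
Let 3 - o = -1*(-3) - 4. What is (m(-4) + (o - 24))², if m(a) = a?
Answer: 576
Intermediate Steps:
o = 4 (o = 3 - (-1*(-3) - 4) = 3 - (3 - 4) = 3 - 1*(-1) = 3 + 1 = 4)
(m(-4) + (o - 24))² = (-4 + (4 - 24))² = (-4 - 20)² = (-24)² = 576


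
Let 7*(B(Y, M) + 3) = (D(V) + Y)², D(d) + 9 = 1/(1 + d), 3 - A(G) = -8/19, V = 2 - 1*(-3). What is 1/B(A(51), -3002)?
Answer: 90972/107773 ≈ 0.84411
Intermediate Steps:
V = 5 (V = 2 + 3 = 5)
A(G) = 65/19 (A(G) = 3 - (-8)/19 = 3 - 1*(-8/19) = 3 + 8/19 = 65/19)
D(d) = -9 + 1/(1 + d)
B(Y, M) = -3 + (-53/6 + Y)²/7 (B(Y, M) = -3 + ((-8 - 9*5)/(1 + 5) + Y)²/7 = -3 + ((-8 - 45)/6 + Y)²/7 = -3 + ((⅙)*(-53) + Y)²/7 = -3 + (-53/6 + Y)²/7)
1/B(A(51), -3002) = 1/(-3 + (-53 + 6*(65/19))²/252) = 1/(-3 + (-53 + 390/19)²/252) = 1/(-3 + (-617/19)²/252) = 1/(-3 + (1/252)*(380689/361)) = 1/(-3 + 380689/90972) = 1/(107773/90972) = 90972/107773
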